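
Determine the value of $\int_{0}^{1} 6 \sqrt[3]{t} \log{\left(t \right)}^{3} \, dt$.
$- \frac{729}{64}$

Start from the elementary integral
$$J(a) = \int_{0}^{1} 6 t^{a} \, dt = \frac{6}{a + 1}.$$

Differentiating under the integral sign brings down a factor of $\ln t$:
$$\frac{dJ}{da} = \int_{0}^{1} 6 t^{a} \log{\left(t \right)} \, dt = - \frac{6}{\left(a + 1\right)^{2}}.$$

Repeating $3$ times in total — each differentiation brings down another $\ln t$ — gives
$$\frac{d^{3}J}{da^{3}} = \int_{0}^{1} 6 t^{a} \log{\left(t \right)}^{3} \, dt = - \frac{36}{\left(a + 1\right)^{4}},$$
and the integrand here is exactly the target integrand, so $I = - \frac{36}{\left(a + 1\right)^{4}}$.

Setting $a = \frac{1}{3}$:
$$I = - \frac{729}{64}.$$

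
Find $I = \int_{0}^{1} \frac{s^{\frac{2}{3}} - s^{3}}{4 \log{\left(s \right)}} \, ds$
$- \frac{\log{\left(2 \right)}}{2} - \frac{\log{\left(3 \right)}}{4} + \frac{\log{\left(5 \right)}}{4}$

Consider the one-parameter family: let $I(a) = \int_{0}^{1} \frac{- s^{3} + s^{a}}{4 \log{\left(s \right)}} \, ds$.

Since $\dfrac{\partial}{\partial a}\,s^{a} = s^{a} \ln s$, the $\ln s$ in the denominator cancels and
$$\frac{dI}{da} = \int_{0}^{1} \frac{1}{4} s^{a} \, ds = \frac{1}{4} \left[\frac{s^{a+1}}{a+1}\right]_0^1 = \frac{1}{4 \left(a + 1\right)}.$$

Integrating with respect to $a$ gives $I(a) = \frac{\log{\left(a + 1 \right)}}{4} - \frac{\log{\left(2 \right)}}{2} + C$.

At $a = 3$ the integrand is identically $0$, so $I(3) = 0$. The closed form gives $0$, hence $C = 0$.

Setting $a = \frac{2}{3}$:
$$I = - \frac{\log{\left(2 \right)}}{2} - \frac{\log{\left(3 \right)}}{4} + \frac{\log{\left(5 \right)}}{4}.$$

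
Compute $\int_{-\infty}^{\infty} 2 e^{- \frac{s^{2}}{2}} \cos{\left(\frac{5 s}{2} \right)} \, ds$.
$\frac{2 \sqrt{2} \sqrt{\pi}}{e^{\frac{25}{8}}}$

Treat the cosine frequency as a parameter and define $I(b) = \int_{-\infty}^{\infty} 2 e^{- \frac{s^{2}}{2}} \cos{\left(b s \right)} \, ds$.

Differentiating under the integral sign,
$$I'(b) = \int_{-\infty}^{\infty} - 2 s e^{- \frac{s^{2}}{2}} \sin{\left(b s \right)} \, ds.$$

Integrate $\int_{-\infty}^{\infty} s \sin(b s)\, e^{- \frac{s^{2}}{2}}\, ds$ by parts with $u = \sin(b s)$ and $dv = s\, e^{- \frac{s^{2}}{2}}\, ds$, giving $v = - e^{- \frac{s^{2}}{2}}$. The boundary term vanishes and
$$\int_{-\infty}^{\infty} s \sin(b s)\, e^{- \frac{s^{2}}{2}}\, ds = b \int_{-\infty}^{\infty} \cos(b s)\, e^{- \frac{s^{2}}{2}}\, ds,$$
so $I'(b) = - b\, I(b)$.

This is a separable first-order ODE; solving with the initial condition $I(0) = \int_{-\infty}^{\infty} 2 e^{- \frac{s^{2}}{2}}\,ds = 2 \sqrt{2} \sqrt{\pi}$ gives
$$I(b) = 2 \sqrt{2} \sqrt{\pi} e^{- \frac{b^{2}}{2}}.$$

Setting $b = \frac{5}{2}$:
$$I = \frac{2 \sqrt{2} \sqrt{\pi}}{e^{\frac{25}{8}}}.$$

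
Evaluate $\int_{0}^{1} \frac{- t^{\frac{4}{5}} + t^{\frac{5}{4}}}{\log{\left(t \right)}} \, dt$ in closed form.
$- \log{\left(\frac{4}{5} \right)}$

Introduce a parameter $a$ in the exponent: let $I(a) = \int_{0}^{1} \frac{t^{\frac{5}{4}} - t^{a}}{\log{\left(t \right)}} \, dt$.

Since $\dfrac{\partial}{\partial a}\,t^{a} = t^{a} \ln t$, the $\ln t$ in the denominator cancels and
$$\frac{dI}{da} = \int_{0}^{1} -1 t^{a} \, dt = -1 \left[\frac{t^{a+1}}{a+1}\right]_0^1 = - \frac{1}{a + 1}.$$

Integrating with respect to $a$ gives $I(a) = - \log{\left(\frac{4 a}{9} + \frac{4}{9} \right)} + C$.

At $a = \frac{5}{4}$ the integrand is identically $0$, so $I(\frac{5}{4}) = 0$. The closed form gives $0$, hence $C = 0$.

Setting $a = \frac{4}{5}$:
$$I = - \log{\left(\frac{4}{5} \right)}.$$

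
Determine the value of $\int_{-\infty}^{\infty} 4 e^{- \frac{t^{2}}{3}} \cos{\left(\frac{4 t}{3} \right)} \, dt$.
$\frac{4 \sqrt{3} \sqrt{\pi}}{e^{\frac{4}{3}}}$

Let $b$ denote the cosine frequency and define $I(b) = \int_{-\infty}^{\infty} 4 e^{- \frac{t^{2}}{3}} \cos{\left(b t \right)} \, dt$.

Differentiating under the integral sign,
$$I'(b) = \int_{-\infty}^{\infty} - 4 t e^{- \frac{t^{2}}{3}} \sin{\left(b t \right)} \, dt.$$

Integrate $\int_{-\infty}^{\infty} t \sin(b t)\, e^{- \frac{t^{2}}{3}}\, dt$ by parts with $u = \sin(b t)$ and $dv = t\, e^{- \frac{t^{2}}{3}}\, dt$, giving $v = - \frac{3 e^{- \frac{t^{2}}{3}}}{2}$. The boundary term vanishes and
$$\int_{-\infty}^{\infty} t \sin(b t)\, e^{- \frac{t^{2}}{3}}\, dt = \frac{3 b}{2} \int_{-\infty}^{\infty} \cos(b t)\, e^{- \frac{t^{2}}{3}}\, dt,$$
so $I'(b) = - \frac{3 b}{2}\, I(b)$.

This is a separable first-order ODE; solving with the initial condition $I(0) = \int_{-\infty}^{\infty} 4 e^{- \frac{t^{2}}{3}}\,dt = 4 \sqrt{3} \sqrt{\pi}$ gives
$$I(b) = 4 \sqrt{3} \sqrt{\pi} e^{- \frac{3 b^{2}}{4}}.$$

Setting $b = \frac{4}{3}$:
$$I = \frac{4 \sqrt{3} \sqrt{\pi}}{e^{\frac{4}{3}}}.$$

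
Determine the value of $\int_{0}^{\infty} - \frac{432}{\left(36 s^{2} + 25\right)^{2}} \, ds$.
$- \frac{18 \pi}{125}$

Recall the elementary integral
$$J(a) = \int_{0}^{\infty} - \frac{1}{3 \left(a^{2} + s^{2}\right)} \, ds = - \frac{\pi}{6 a}.$$

Differentiating under the integral sign with respect to $a$,
$$\frac{dJ}{da} = \int_{0}^{\infty} \frac{2 a}{3 \left(a^{2} + s^{2}\right)^{2}} \, ds = \frac{\pi}{6 a^{2}},$$
so $\int_{0}^{\infty} - \frac{1}{3 \left(a^{2} + s^{2}\right)^{2}} \, ds = - \frac{\pi}{12 a^{3}}$.

Setting $a = \frac{5}{6}$:
$$I = - \frac{18 \pi}{125}.$$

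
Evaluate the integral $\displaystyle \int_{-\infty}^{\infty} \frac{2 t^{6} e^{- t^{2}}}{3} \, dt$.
$\frac{5 \sqrt{\pi}}{4}$

Begin with the known integral
$$J(a) = \int_{-\infty}^{\infty} \frac{2 e^{- a t^{2}}}{3} \, dt = \frac{2 \sqrt{\pi}}{3 \sqrt{a}}.$$

Differentiating under the integral sign brings down a factor of $(-t^2)$:
$$\frac{dJ}{da} = \int_{-\infty}^{\infty} - \frac{2 t^{2} e^{- a t^{2}}}{3} \, dt = - \frac{\sqrt{\pi}}{3 a^{\frac{3}{2}}}.$$

Repeating $3$ times in total — each differentiation brings down another $(-t^2)$ — gives
$$\frac{d^{3}J}{da^{3}} = \int_{-\infty}^{\infty} - \frac{2 t^{6} e^{- a t^{2}}}{3} \, dt = - \frac{5 \sqrt{\pi}}{4 a^{\frac{7}{2}}},$$
and the integrand here is $(-1)^{3}$ times the target integrand, so $I = (-1)^{3}\,\frac{d^{3}J}{da^{3}} = \frac{5 \sqrt{\pi}}{4 a^{\frac{7}{2}}}$.

Setting $a = 1$:
$$I = \frac{5 \sqrt{\pi}}{4}.$$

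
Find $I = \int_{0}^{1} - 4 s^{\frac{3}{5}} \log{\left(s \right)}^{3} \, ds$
$\frac{1875}{512}$

Start from the elementary integral
$$J(a) = \int_{0}^{1} - 4 s^{a} \, ds = - \frac{4}{a + 1}.$$

Differentiating under the integral sign brings down a factor of $\ln s$:
$$\frac{dJ}{da} = \int_{0}^{1} - 4 s^{a} \log{\left(s \right)} \, ds = \frac{4}{\left(a + 1\right)^{2}}.$$

Repeating $3$ times in total — each differentiation brings down another $\ln s$ — gives
$$\frac{d^{3}J}{da^{3}} = \int_{0}^{1} - 4 s^{a} \log{\left(s \right)}^{3} \, ds = \frac{24}{\left(a + 1\right)^{4}},$$
and the integrand here is exactly the target integrand, so $I = \frac{24}{\left(a + 1\right)^{4}}$.

Setting $a = \frac{3}{5}$:
$$I = \frac{1875}{512}.$$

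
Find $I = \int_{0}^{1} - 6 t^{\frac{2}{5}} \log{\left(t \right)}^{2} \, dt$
$- \frac{1500}{343}$

Consider the simpler parametrised integral
$$J(a) = \int_{0}^{1} - 6 t^{a} \, dt = - \frac{6}{a + 1}.$$

Differentiating under the integral sign brings down a factor of $\ln t$:
$$\frac{dJ}{da} = \int_{0}^{1} - 6 t^{a} \log{\left(t \right)} \, dt = \frac{6}{\left(a + 1\right)^{2}}.$$

Repeating twice in total — each differentiation brings down another $\ln t$ — gives
$$\frac{d^{2}J}{da^{2}} = \int_{0}^{1} - 6 t^{a} \log{\left(t \right)}^{2} \, dt = - \frac{12}{\left(a + 1\right)^{3}},$$
and the integrand here is exactly the target integrand, so $I = - \frac{12}{\left(a + 1\right)^{3}}$.

Setting $a = \frac{2}{5}$:
$$I = - \frac{1500}{343}.$$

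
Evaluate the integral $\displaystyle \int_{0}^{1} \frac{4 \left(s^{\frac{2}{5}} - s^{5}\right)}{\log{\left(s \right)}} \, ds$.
$- \log{\left(\frac{810000}{2401} \right)}$

Replace the exponent $5$ by a parameter $a$: let $I(a) = \int_{0}^{1} \frac{4 \left(s^{\frac{2}{5}} - s^{a}\right)}{\log{\left(s \right)}} \, ds$.

Since $\dfrac{\partial}{\partial a}\,s^{a} = s^{a} \ln s$, the $\ln s$ in the denominator cancels and
$$\frac{dI}{da} = \int_{0}^{1} -4 s^{a} \, ds = -4 \left[\frac{s^{a+1}}{a+1}\right]_0^1 = - \frac{4}{a + 1}.$$

Integrating with respect to $a$ gives $I(a) = - \log{\left(\frac{625 \left(a + 1\right)^{4}}{2401} \right)} + C$.

At $a = \frac{2}{5}$ the integrand is identically $0$, so $I(\frac{2}{5}) = 0$. The closed form gives $0$, hence $C = 0$.

Setting $a = 5$:
$$I = - \log{\left(\frac{810000}{2401} \right)}.$$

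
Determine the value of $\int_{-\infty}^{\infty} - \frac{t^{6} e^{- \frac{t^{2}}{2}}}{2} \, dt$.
$- \frac{15 \sqrt{2} \sqrt{\pi}}{2}$

Begin with the known integral
$$J(a) = \int_{-\infty}^{\infty} - \frac{e^{- a t^{2}}}{2} \, dt = - \frac{\sqrt{\pi}}{2 \sqrt{a}}.$$

Differentiating under the integral sign brings down a factor of $(-t^2)$:
$$\frac{dJ}{da} = \int_{-\infty}^{\infty} \frac{t^{2} e^{- a t^{2}}}{2} \, dt = \frac{\sqrt{\pi}}{4 a^{\frac{3}{2}}}.$$

Repeating $3$ times in total — each differentiation brings down another $(-t^2)$ — gives
$$\frac{d^{3}J}{da^{3}} = \int_{-\infty}^{\infty} \frac{t^{6} e^{- a t^{2}}}{2} \, dt = \frac{15 \sqrt{\pi}}{16 a^{\frac{7}{2}}},$$
and the integrand here is $(-1)^{3}$ times the target integrand, so $I = (-1)^{3}\,\frac{d^{3}J}{da^{3}} = - \frac{15 \sqrt{\pi}}{16 a^{\frac{7}{2}}}$.

Setting $a = \frac{1}{2}$:
$$I = - \frac{15 \sqrt{2} \sqrt{\pi}}{2}.$$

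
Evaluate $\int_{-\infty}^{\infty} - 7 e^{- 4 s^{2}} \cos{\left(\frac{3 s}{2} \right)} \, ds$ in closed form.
$- \frac{7 \sqrt{\pi}}{2 e^{\frac{9}{64}}}$

Define $I(b) = \int_{-\infty}^{\infty} - 7 e^{- 4 s^{2}} \cos{\left(b s \right)} \, ds$.

Differentiating under the integral sign,
$$I'(b) = \int_{-\infty}^{\infty} 7 s e^{- 4 s^{2}} \sin{\left(b s \right)} \, ds.$$

Integrate $\int_{-\infty}^{\infty} s \sin(b s)\, e^{- 4 s^{2}}\, ds$ by parts with $u = \sin(b s)$ and $dv = s\, e^{- 4 s^{2}}\, ds$, giving $v = - \frac{e^{- 4 s^{2}}}{8}$. The boundary term vanishes and
$$\int_{-\infty}^{\infty} s \sin(b s)\, e^{- 4 s^{2}}\, ds = \frac{b}{8} \int_{-\infty}^{\infty} \cos(b s)\, e^{- 4 s^{2}}\, ds,$$
so $I'(b) = - \frac{b}{8}\, I(b)$.

This is a separable first-order ODE; solving with the initial condition $I(0) = \int_{-\infty}^{\infty} - 7 e^{- 4 s^{2}}\,ds = - \frac{7 \sqrt{\pi}}{2}$ gives
$$I(b) = - \frac{7 \sqrt{\pi} e^{- \frac{b^{2}}{16}}}{2}.$$

Setting $b = \frac{3}{2}$:
$$I = - \frac{7 \sqrt{\pi}}{2 e^{\frac{9}{64}}}.$$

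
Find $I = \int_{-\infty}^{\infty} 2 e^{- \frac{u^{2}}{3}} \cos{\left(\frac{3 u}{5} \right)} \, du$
$\frac{2 \sqrt{3} \sqrt{\pi}}{e^{\frac{27}{100}}}$

Let $b$ denote the cosine frequency and define $I(b) = \int_{-\infty}^{\infty} 2 e^{- \frac{u^{2}}{3}} \cos{\left(b u \right)} \, du$.

Differentiating under the integral sign,
$$I'(b) = \int_{-\infty}^{\infty} - 2 u e^{- \frac{u^{2}}{3}} \sin{\left(b u \right)} \, du.$$

Integrate $\int_{-\infty}^{\infty} u \sin(b u)\, e^{- \frac{u^{2}}{3}}\, du$ by parts with $w = \sin(b u)$ and $dv = u\, e^{- \frac{u^{2}}{3}}\, du$, giving $v = - \frac{3 e^{- \frac{u^{2}}{3}}}{2}$. The boundary term vanishes and
$$\int_{-\infty}^{\infty} u \sin(b u)\, e^{- \frac{u^{2}}{3}}\, du = \frac{3 b}{2} \int_{-\infty}^{\infty} \cos(b u)\, e^{- \frac{u^{2}}{3}}\, du,$$
so $I'(b) = - \frac{3 b}{2}\, I(b)$.

This is a separable first-order ODE; solving with the initial condition $I(0) = \int_{-\infty}^{\infty} 2 e^{- \frac{u^{2}}{3}}\,du = 2 \sqrt{3} \sqrt{\pi}$ gives
$$I(b) = 2 \sqrt{3} \sqrt{\pi} e^{- \frac{3 b^{2}}{4}}.$$

Setting $b = \frac{3}{5}$:
$$I = \frac{2 \sqrt{3} \sqrt{\pi}}{e^{\frac{27}{100}}}.$$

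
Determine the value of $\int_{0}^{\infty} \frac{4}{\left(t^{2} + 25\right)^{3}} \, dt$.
$\frac{3 \pi}{12500}$

Recall the elementary integral
$$J(a) = \int_{0}^{\infty} \frac{4}{a^{2} + t^{2}} \, dt = \frac{2 \pi}{a}.$$

Differentiating under the integral sign with respect to $a$,
$$\frac{dJ}{da} = \int_{0}^{\infty} - \frac{8 a}{\left(a^{2} + t^{2}\right)^{2}} \, dt = - \frac{2 \pi}{a^{2}},$$
so $\int_{0}^{\infty} \frac{4}{\left(a^{2} + t^{2}\right)^{2}} \, dt = \frac{\pi}{a^{3}}$.

Repeating — each differentiation of $1/(t^2+a^2)^j$ produces $-2ja/(t^2+a^2)^{j+1}$ — and dividing through by $-2ja$ at each step yields, after $2$ differentiations in total,
$$\int_{0}^{\infty} \frac{4}{\left(a^{2} + t^{2}\right)^{3}} \, dt = \frac{3 \pi}{4 a^{5}}.$$

Setting $a = 5$:
$$I = \frac{3 \pi}{12500}.$$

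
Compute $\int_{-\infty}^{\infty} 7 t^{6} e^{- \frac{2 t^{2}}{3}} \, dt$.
$\frac{2835 \sqrt{6} \sqrt{\pi}}{128}$

Start from the elementary integral
$$J(a) = \int_{-\infty}^{\infty} 7 e^{- a t^{2}} \, dt = \frac{7 \sqrt{\pi}}{\sqrt{a}}.$$

Differentiating under the integral sign brings down a factor of $(-t^2)$:
$$\frac{dJ}{da} = \int_{-\infty}^{\infty} - 7 t^{2} e^{- a t^{2}} \, dt = - \frac{7 \sqrt{\pi}}{2 a^{\frac{3}{2}}}.$$

Repeating $3$ times in total — each differentiation brings down another $(-t^2)$ — gives
$$\frac{d^{3}J}{da^{3}} = \int_{-\infty}^{\infty} - 7 t^{6} e^{- a t^{2}} \, dt = - \frac{105 \sqrt{\pi}}{8 a^{\frac{7}{2}}},$$
and the integrand here is $(-1)^{3}$ times the target integrand, so $I = (-1)^{3}\,\frac{d^{3}J}{da^{3}} = \frac{105 \sqrt{\pi}}{8 a^{\frac{7}{2}}}$.

Setting $a = \frac{2}{3}$:
$$I = \frac{2835 \sqrt{6} \sqrt{\pi}}{128}.$$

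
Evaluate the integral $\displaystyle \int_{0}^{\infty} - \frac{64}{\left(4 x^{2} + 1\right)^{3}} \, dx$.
$- 6 \pi$

Recall the elementary integral
$$J(a) = \int_{0}^{\infty} - \frac{1}{a^{2} + x^{2}} \, dx = - \frac{\pi}{2 a}.$$

Differentiating under the integral sign with respect to $a$,
$$\frac{dJ}{da} = \int_{0}^{\infty} \frac{2 a}{\left(a^{2} + x^{2}\right)^{2}} \, dx = \frac{\pi}{2 a^{2}},$$
so $\int_{0}^{\infty} - \frac{1}{\left(a^{2} + x^{2}\right)^{2}} \, dx = - \frac{\pi}{4 a^{3}}$.

Repeating — each differentiation of $1/(x^2+a^2)^j$ produces $-2ja/(x^2+a^2)^{j+1}$ — and dividing through by $-2ja$ at each step yields, after $2$ differentiations in total,
$$\int_{0}^{\infty} - \frac{1}{\left(a^{2} + x^{2}\right)^{3}} \, dx = - \frac{3 \pi}{16 a^{5}}.$$

Setting $a = \frac{1}{2}$:
$$I = - 6 \pi.$$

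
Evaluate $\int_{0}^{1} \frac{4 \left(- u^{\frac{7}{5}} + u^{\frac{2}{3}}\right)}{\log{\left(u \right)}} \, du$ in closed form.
$\log{\left(\frac{390625}{1679616} \right)}$

Consider the one-parameter family: let $I(a) = \int_{0}^{1} \frac{4 \left(- u^{\frac{7}{5}} + u^{a}\right)}{\log{\left(u \right)}} \, du$.

Since $\dfrac{\partial}{\partial a}\,u^{a} = u^{a} \ln u$, the $\ln u$ in the denominator cancels and
$$\frac{dI}{da} = \int_{0}^{1} 4 u^{a} \, du = 4 \left[\frac{u^{a+1}}{a+1}\right]_0^1 = \frac{4}{a + 1}.$$

Integrating with respect to $a$ gives $I(a) = \log{\left(\frac{625 \left(a + 1\right)^{4}}{20736} \right)} + C$.

At $a = \frac{7}{5}$ the integrand is identically $0$, so $I(\frac{7}{5}) = 0$. The closed form gives $0$, hence $C = 0$.

Setting $a = \frac{2}{3}$:
$$I = \log{\left(\frac{390625}{1679616} \right)}.$$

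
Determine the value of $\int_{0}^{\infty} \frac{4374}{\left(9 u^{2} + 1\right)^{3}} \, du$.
$\frac{2187 \pi}{8}$

Begin with the known result
$$J(a) = \int_{0}^{\infty} \frac{6}{a^{2} + u^{2}} \, du = \frac{3 \pi}{a}.$$

Differentiating under the integral sign with respect to $a$,
$$\frac{dJ}{da} = \int_{0}^{\infty} - \frac{12 a}{\left(a^{2} + u^{2}\right)^{2}} \, du = - \frac{3 \pi}{a^{2}},$$
so $\int_{0}^{\infty} \frac{6}{\left(a^{2} + u^{2}\right)^{2}} \, du = \frac{3 \pi}{2 a^{3}}$.

Repeating — each differentiation of $1/(u^2+a^2)^j$ produces $-2ja/(u^2+a^2)^{j+1}$ — and dividing through by $-2ja$ at each step yields, after $2$ differentiations in total,
$$\int_{0}^{\infty} \frac{6}{\left(a^{2} + u^{2}\right)^{3}} \, du = \frac{9 \pi}{8 a^{5}}.$$

Setting $a = \frac{1}{3}$:
$$I = \frac{2187 \pi}{8}.$$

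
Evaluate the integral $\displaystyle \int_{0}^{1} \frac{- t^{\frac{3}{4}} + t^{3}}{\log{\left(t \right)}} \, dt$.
$- \log{\left(\frac{7}{16} \right)}$

Introduce a parameter $a$ in the exponent: let $I(a) = \int_{0}^{1} \frac{t^{3} - t^{a}}{\log{\left(t \right)}} \, dt$.

Since $\dfrac{\partial}{\partial a}\,t^{a} = t^{a} \ln t$, the $\ln t$ in the denominator cancels and
$$\frac{dI}{da} = \int_{0}^{1} -1 t^{a} \, dt = -1 \left[\frac{t^{a+1}}{a+1}\right]_0^1 = - \frac{1}{a + 1}.$$

Integrating with respect to $a$ gives $I(a) = - \log{\left(\frac{a}{4} + \frac{1}{4} \right)} + C$.

At $a = 3$ the integrand is identically $0$, so $I(3) = 0$. The closed form gives $0$, hence $C = 0$.

Setting $a = \frac{3}{4}$:
$$I = - \log{\left(\frac{7}{16} \right)}.$$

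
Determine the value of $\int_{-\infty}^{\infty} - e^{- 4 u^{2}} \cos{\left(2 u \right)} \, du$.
$- \frac{\sqrt{\pi}}{2 e^{\frac{1}{4}}}$

Treat the cosine frequency as a parameter and define $I(b) = \int_{-\infty}^{\infty} - e^{- 4 u^{2}} \cos{\left(b u \right)} \, du$.

Differentiating under the integral sign,
$$I'(b) = \int_{-\infty}^{\infty} u e^{- 4 u^{2}} \sin{\left(b u \right)} \, du.$$

Integrate $\int_{-\infty}^{\infty} u \sin(b u)\, e^{- 4 u^{2}}\, du$ by parts with $w = \sin(b u)$ and $dv = u\, e^{- 4 u^{2}}\, du$, giving $v = - \frac{e^{- 4 u^{2}}}{8}$. The boundary term vanishes and
$$\int_{-\infty}^{\infty} u \sin(b u)\, e^{- 4 u^{2}}\, du = \frac{b}{8} \int_{-\infty}^{\infty} \cos(b u)\, e^{- 4 u^{2}}\, du,$$
so $I'(b) = - \frac{b}{8}\, I(b)$.

This is a separable first-order ODE; solving with the initial condition $I(0) = \int_{-\infty}^{\infty} - e^{- 4 u^{2}}\,du = - \frac{\sqrt{\pi}}{2}$ gives
$$I(b) = - \frac{\sqrt{\pi} e^{- \frac{b^{2}}{16}}}{2}.$$

Setting $b = 2$:
$$I = - \frac{\sqrt{\pi}}{2 e^{\frac{1}{4}}}.$$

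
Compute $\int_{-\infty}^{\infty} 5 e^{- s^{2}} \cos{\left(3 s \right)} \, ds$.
$\frac{5 \sqrt{\pi}}{e^{\frac{9}{4}}}$

Define $I(b) = \int_{-\infty}^{\infty} 5 e^{- s^{2}} \cos{\left(b s \right)} \, ds$.

Differentiating under the integral sign,
$$I'(b) = \int_{-\infty}^{\infty} - 5 s e^{- s^{2}} \sin{\left(b s \right)} \, ds.$$

Integrate $\int_{-\infty}^{\infty} s \sin(b s)\, e^{- s^{2}}\, ds$ by parts with $u = \sin(b s)$ and $dv = s\, e^{- s^{2}}\, ds$, giving $v = - \frac{e^{- s^{2}}}{2}$. The boundary term vanishes and
$$\int_{-\infty}^{\infty} s \sin(b s)\, e^{- s^{2}}\, ds = \frac{b}{2} \int_{-\infty}^{\infty} \cos(b s)\, e^{- s^{2}}\, ds,$$
so $I'(b) = - \frac{b}{2}\, I(b)$.

This is a separable first-order ODE; solving with the initial condition $I(0) = \int_{-\infty}^{\infty} 5 e^{- s^{2}}\,ds = 5 \sqrt{\pi}$ gives
$$I(b) = 5 \sqrt{\pi} e^{- \frac{b^{2}}{4}}.$$

Setting $b = 3$:
$$I = \frac{5 \sqrt{\pi}}{e^{\frac{9}{4}}}.$$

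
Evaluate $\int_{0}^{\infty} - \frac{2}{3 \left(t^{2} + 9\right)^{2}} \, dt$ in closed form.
$- \frac{\pi}{162}$

Start from the standard arctangent integral
$$J(a) = \int_{0}^{\infty} - \frac{2}{3 \left(a^{2} + t^{2}\right)} \, dt = - \frac{\pi}{3 a}.$$

Differentiating under the integral sign with respect to $a$,
$$\frac{dJ}{da} = \int_{0}^{\infty} \frac{4 a}{3 \left(a^{2} + t^{2}\right)^{2}} \, dt = \frac{\pi}{3 a^{2}},$$
so $\int_{0}^{\infty} - \frac{2}{3 \left(a^{2} + t^{2}\right)^{2}} \, dt = - \frac{\pi}{6 a^{3}}$.

Setting $a = 3$:
$$I = - \frac{\pi}{162}.$$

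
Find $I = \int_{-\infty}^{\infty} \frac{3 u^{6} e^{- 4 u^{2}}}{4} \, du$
$\frac{45 \sqrt{\pi}}{4096}$

Consider the simpler parametrised integral
$$J(a) = \int_{-\infty}^{\infty} \frac{3 e^{- a u^{2}}}{4} \, du = \frac{3 \sqrt{\pi}}{4 \sqrt{a}}.$$

Differentiating under the integral sign brings down a factor of $(-u^2)$:
$$\frac{dJ}{da} = \int_{-\infty}^{\infty} - \frac{3 u^{2} e^{- a u^{2}}}{4} \, du = - \frac{3 \sqrt{\pi}}{8 a^{\frac{3}{2}}}.$$

Repeating $3$ times in total — each differentiation brings down another $(-u^2)$ — gives
$$\frac{d^{3}J}{da^{3}} = \int_{-\infty}^{\infty} - \frac{3 u^{6} e^{- a u^{2}}}{4} \, du = - \frac{45 \sqrt{\pi}}{32 a^{\frac{7}{2}}},$$
and the integrand here is $(-1)^{3}$ times the target integrand, so $I = (-1)^{3}\,\frac{d^{3}J}{da^{3}} = \frac{45 \sqrt{\pi}}{32 a^{\frac{7}{2}}}$.

Setting $a = 4$:
$$I = \frac{45 \sqrt{\pi}}{4096}.$$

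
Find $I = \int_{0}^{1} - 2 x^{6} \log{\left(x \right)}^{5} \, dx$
$\frac{240}{117649}$

Consider the simpler parametrised integral
$$J(a) = \int_{0}^{1} - 2 x^{a} \, dx = - \frac{2}{a + 1}.$$

Differentiating under the integral sign brings down a factor of $\ln x$:
$$\frac{dJ}{da} = \int_{0}^{1} - 2 x^{a} \log{\left(x \right)} \, dx = \frac{2}{\left(a + 1\right)^{2}}.$$

Repeating $5$ times in total — each differentiation brings down another $\ln x$ — gives
$$\frac{d^{5}J}{da^{5}} = \int_{0}^{1} - 2 x^{a} \log{\left(x \right)}^{5} \, dx = \frac{240}{\left(a + 1\right)^{6}},$$
and the integrand here is exactly the target integrand, so $I = \frac{240}{\left(a + 1\right)^{6}}$.

Setting $a = 6$:
$$I = \frac{240}{117649}.$$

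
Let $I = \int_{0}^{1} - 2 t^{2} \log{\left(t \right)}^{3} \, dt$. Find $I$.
$\frac{4}{27}$

Start from the elementary integral
$$J(a) = \int_{0}^{1} - 2 t^{a} \, dt = - \frac{2}{a + 1}.$$

Differentiating under the integral sign brings down a factor of $\ln t$:
$$\frac{dJ}{da} = \int_{0}^{1} - 2 t^{a} \log{\left(t \right)} \, dt = \frac{2}{\left(a + 1\right)^{2}}.$$

Repeating $3$ times in total — each differentiation brings down another $\ln t$ — gives
$$\frac{d^{3}J}{da^{3}} = \int_{0}^{1} - 2 t^{a} \log{\left(t \right)}^{3} \, dt = \frac{12}{\left(a + 1\right)^{4}},$$
and the integrand here is exactly the target integrand, so $I = \frac{12}{\left(a + 1\right)^{4}}$.

Setting $a = 2$:
$$I = \frac{4}{27}.$$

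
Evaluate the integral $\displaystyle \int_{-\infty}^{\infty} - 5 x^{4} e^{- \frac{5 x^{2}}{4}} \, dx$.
$- \frac{24 \sqrt{5} \sqrt{\pi}}{25}$

Start from the elementary integral
$$J(a) = \int_{-\infty}^{\infty} - 5 e^{- a x^{2}} \, dx = - \frac{5 \sqrt{\pi}}{\sqrt{a}}.$$

Differentiating under the integral sign brings down a factor of $(-x^2)$:
$$\frac{dJ}{da} = \int_{-\infty}^{\infty} 5 x^{2} e^{- a x^{2}} \, dx = \frac{5 \sqrt{\pi}}{2 a^{\frac{3}{2}}}.$$

Repeating twice in total — each differentiation brings down another $(-x^2)$ — gives
$$\frac{d^{2}J}{da^{2}} = \int_{-\infty}^{\infty} - 5 x^{4} e^{- a x^{2}} \, dx = - \frac{15 \sqrt{\pi}}{4 a^{\frac{5}{2}}},$$
and the integrand here is exactly the target integrand, so $I = - \frac{15 \sqrt{\pi}}{4 a^{\frac{5}{2}}}$.

Setting $a = \frac{5}{4}$:
$$I = - \frac{24 \sqrt{5} \sqrt{\pi}}{25}.$$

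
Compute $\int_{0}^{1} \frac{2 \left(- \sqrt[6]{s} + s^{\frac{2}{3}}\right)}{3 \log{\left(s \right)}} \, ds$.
$- \frac{2 \log{\left(7 \right)}}{3} + \frac{2 \log{\left(10 \right)}}{3}$

Introduce a parameter $a$ in the exponent: let $I(a) = \int_{0}^{1} \frac{2 \left(- \sqrt[6]{s} + s^{a}\right)}{3 \log{\left(s \right)}} \, ds$.

Since $\dfrac{\partial}{\partial a}\,s^{a} = s^{a} \ln s$, the $\ln s$ in the denominator cancels and
$$\frac{dI}{da} = \int_{0}^{1} \frac{2}{3} s^{a} \, ds = \frac{2}{3} \left[\frac{s^{a+1}}{a+1}\right]_0^1 = \frac{2}{3 \left(a + 1\right)}.$$

Integrating with respect to $a$ gives $I(a) = \log{\left(\frac{6^{\frac{2}{3}} \sqrt[3]{7} \left(a + 1\right)^{\frac{2}{3}}}{7} \right)} + C$.

At $a = \frac{1}{6}$ the integrand is identically $0$, so $I(\frac{1}{6}) = 0$. The closed form gives $0$, hence $C = 0$.

Setting $a = \frac{2}{3}$:
$$I = - \frac{2 \log{\left(7 \right)}}{3} + \frac{2 \log{\left(10 \right)}}{3}.$$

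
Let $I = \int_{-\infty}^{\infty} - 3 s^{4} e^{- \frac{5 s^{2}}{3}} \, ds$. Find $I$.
$- \frac{81 \sqrt{15} \sqrt{\pi}}{500}$

Begin with the known integral
$$J(a) = \int_{-\infty}^{\infty} - 3 e^{- a s^{2}} \, ds = - \frac{3 \sqrt{\pi}}{\sqrt{a}}.$$

Differentiating under the integral sign brings down a factor of $(-s^2)$:
$$\frac{dJ}{da} = \int_{-\infty}^{\infty} 3 s^{2} e^{- a s^{2}} \, ds = \frac{3 \sqrt{\pi}}{2 a^{\frac{3}{2}}}.$$

Repeating twice in total — each differentiation brings down another $(-s^2)$ — gives
$$\frac{d^{2}J}{da^{2}} = \int_{-\infty}^{\infty} - 3 s^{4} e^{- a s^{2}} \, ds = - \frac{9 \sqrt{\pi}}{4 a^{\frac{5}{2}}},$$
and the integrand here is exactly the target integrand, so $I = - \frac{9 \sqrt{\pi}}{4 a^{\frac{5}{2}}}$.

Setting $a = \frac{5}{3}$:
$$I = - \frac{81 \sqrt{15} \sqrt{\pi}}{500}.$$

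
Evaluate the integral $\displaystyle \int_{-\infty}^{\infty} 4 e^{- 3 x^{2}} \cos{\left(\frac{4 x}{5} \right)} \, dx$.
$\frac{4 \sqrt{3} \sqrt{\pi}}{3 e^{\frac{4}{75}}}$

Treat the cosine frequency as a parameter and define $I(b) = \int_{-\infty}^{\infty} 4 e^{- 3 x^{2}} \cos{\left(b x \right)} \, dx$.

Differentiating under the integral sign,
$$I'(b) = \int_{-\infty}^{\infty} - 4 x e^{- 3 x^{2}} \sin{\left(b x \right)} \, dx.$$

Integrate $\int_{-\infty}^{\infty} x \sin(b x)\, e^{- 3 x^{2}}\, dx$ by parts with $u = \sin(b x)$ and $dv = x\, e^{- 3 x^{2}}\, dx$, giving $v = - \frac{e^{- 3 x^{2}}}{6}$. The boundary term vanishes and
$$\int_{-\infty}^{\infty} x \sin(b x)\, e^{- 3 x^{2}}\, dx = \frac{b}{6} \int_{-\infty}^{\infty} \cos(b x)\, e^{- 3 x^{2}}\, dx,$$
so $I'(b) = - \frac{b}{6}\, I(b)$.

This is a separable first-order ODE; solving with the initial condition $I(0) = \int_{-\infty}^{\infty} 4 e^{- 3 x^{2}}\,dx = \frac{4 \sqrt{3} \sqrt{\pi}}{3}$ gives
$$I(b) = \frac{4 \sqrt{3} \sqrt{\pi} e^{- \frac{b^{2}}{12}}}{3}.$$

Setting $b = \frac{4}{5}$:
$$I = \frac{4 \sqrt{3} \sqrt{\pi}}{3 e^{\frac{4}{75}}}.$$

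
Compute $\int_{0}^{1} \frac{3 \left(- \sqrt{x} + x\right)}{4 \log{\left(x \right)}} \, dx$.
$- \frac{3 \log{\left(3 \right)}}{4} + \frac{3 \log{\left(2 \right)}}{2}$

Introduce a parameter $a$ in the exponent: let $I(a) = \int_{0}^{1} \frac{3 \left(- \sqrt{x} + x^{a}\right)}{4 \log{\left(x \right)}} \, dx$.

Since $\dfrac{\partial}{\partial a}\,x^{a} = x^{a} \ln x$, the $\ln x$ in the denominator cancels and
$$\frac{dI}{da} = \int_{0}^{1} \frac{3}{4} x^{a} \, dx = \frac{3}{4} \left[\frac{x^{a+1}}{a+1}\right]_0^1 = \frac{3}{4 \left(a + 1\right)}.$$

Integrating with respect to $a$ gives $I(a) = \log{\left(\frac{2^{\frac{3}{4}} \sqrt[4]{3} \left(a + 1\right)^{\frac{3}{4}}}{3} \right)} + C$.

At $a = \frac{1}{2}$ the integrand is identically $0$, so $I(\frac{1}{2}) = 0$. The closed form gives $0$, hence $C = 0$.

Setting $a = 1$:
$$I = - \frac{3 \log{\left(3 \right)}}{4} + \frac{3 \log{\left(2 \right)}}{2}.$$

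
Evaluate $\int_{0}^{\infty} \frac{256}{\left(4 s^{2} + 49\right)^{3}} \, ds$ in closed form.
$\frac{24 \pi}{16807}$

Recall the elementary integral
$$J(a) = \int_{0}^{\infty} \frac{4}{a^{2} + s^{2}} \, ds = \frac{2 \pi}{a}.$$

Differentiating under the integral sign with respect to $a$,
$$\frac{dJ}{da} = \int_{0}^{\infty} - \frac{8 a}{\left(a^{2} + s^{2}\right)^{2}} \, ds = - \frac{2 \pi}{a^{2}},$$
so $\int_{0}^{\infty} \frac{4}{\left(a^{2} + s^{2}\right)^{2}} \, ds = \frac{\pi}{a^{3}}$.

Repeating — each differentiation of $1/(s^2+a^2)^j$ produces $-2ja/(s^2+a^2)^{j+1}$ — and dividing through by $-2ja$ at each step yields, after $2$ differentiations in total,
$$\int_{0}^{\infty} \frac{4}{\left(a^{2} + s^{2}\right)^{3}} \, ds = \frac{3 \pi}{4 a^{5}}.$$

Setting $a = \frac{7}{2}$:
$$I = \frac{24 \pi}{16807}.$$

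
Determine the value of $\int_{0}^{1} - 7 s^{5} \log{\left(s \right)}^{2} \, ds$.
$- \frac{7}{108}$

Consider the simpler parametrised integral
$$J(a) = \int_{0}^{1} - 7 s^{a} \, ds = - \frac{7}{a + 1}.$$

Differentiating under the integral sign brings down a factor of $\ln s$:
$$\frac{dJ}{da} = \int_{0}^{1} - 7 s^{a} \log{\left(s \right)} \, ds = \frac{7}{\left(a + 1\right)^{2}}.$$

Repeating twice in total — each differentiation brings down another $\ln s$ — gives
$$\frac{d^{2}J}{da^{2}} = \int_{0}^{1} - 7 s^{a} \log{\left(s \right)}^{2} \, ds = - \frac{14}{\left(a + 1\right)^{3}},$$
and the integrand here is exactly the target integrand, so $I = - \frac{14}{\left(a + 1\right)^{3}}$.

Setting $a = 5$:
$$I = - \frac{7}{108}.$$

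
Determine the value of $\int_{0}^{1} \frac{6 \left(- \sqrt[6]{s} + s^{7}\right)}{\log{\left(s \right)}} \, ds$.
$- \log{\left(\frac{117649}{12230590464} \right)}$

Introduce a parameter $a$ in the exponent: let $I(a) = \int_{0}^{1} \frac{6 \left(s^{7} - s^{a}\right)}{\log{\left(s \right)}} \, ds$.

Since $\dfrac{\partial}{\partial a}\,s^{a} = s^{a} \ln s$, the $\ln s$ in the denominator cancels and
$$\frac{dI}{da} = \int_{0}^{1} -6 s^{a} \, ds = -6 \left[\frac{s^{a+1}}{a+1}\right]_0^1 = - \frac{6}{a + 1}.$$

Integrating with respect to $a$ gives $I(a) = - \log{\left(\frac{\left(a + 1\right)^{6}}{262144} \right)} + C$.

At $a = 7$ the integrand is identically $0$, so $I(7) = 0$. The closed form gives $0$, hence $C = 0$.

Setting $a = \frac{1}{6}$:
$$I = - \log{\left(\frac{117649}{12230590464} \right)}.$$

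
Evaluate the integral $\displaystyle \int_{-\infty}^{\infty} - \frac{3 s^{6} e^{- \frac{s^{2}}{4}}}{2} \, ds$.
$- 360 \sqrt{\pi}$

Start from the elementary integral
$$J(a) = \int_{-\infty}^{\infty} - \frac{3 e^{- a s^{2}}}{2} \, ds = - \frac{3 \sqrt{\pi}}{2 \sqrt{a}}.$$

Differentiating under the integral sign brings down a factor of $(-s^2)$:
$$\frac{dJ}{da} = \int_{-\infty}^{\infty} \frac{3 s^{2} e^{- a s^{2}}}{2} \, ds = \frac{3 \sqrt{\pi}}{4 a^{\frac{3}{2}}}.$$

Repeating $3$ times in total — each differentiation brings down another $(-s^2)$ — gives
$$\frac{d^{3}J}{da^{3}} = \int_{-\infty}^{\infty} \frac{3 s^{6} e^{- a s^{2}}}{2} \, ds = \frac{45 \sqrt{\pi}}{16 a^{\frac{7}{2}}},$$
and the integrand here is $(-1)^{3}$ times the target integrand, so $I = (-1)^{3}\,\frac{d^{3}J}{da^{3}} = - \frac{45 \sqrt{\pi}}{16 a^{\frac{7}{2}}}$.

Setting $a = \frac{1}{4}$:
$$I = - 360 \sqrt{\pi}.$$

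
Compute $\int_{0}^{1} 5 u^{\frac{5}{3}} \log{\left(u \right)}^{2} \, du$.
$\frac{135}{256}$

Start from the elementary integral
$$J(a) = \int_{0}^{1} 5 u^{a} \, du = \frac{5}{a + 1}.$$

Differentiating under the integral sign brings down a factor of $\ln u$:
$$\frac{dJ}{da} = \int_{0}^{1} 5 u^{a} \log{\left(u \right)} \, du = - \frac{5}{\left(a + 1\right)^{2}}.$$

Repeating twice in total — each differentiation brings down another $\ln u$ — gives
$$\frac{d^{2}J}{da^{2}} = \int_{0}^{1} 5 u^{a} \log{\left(u \right)}^{2} \, du = \frac{10}{\left(a + 1\right)^{3}},$$
and the integrand here is exactly the target integrand, so $I = \frac{10}{\left(a + 1\right)^{3}}$.

Setting $a = \frac{5}{3}$:
$$I = \frac{135}{256}.$$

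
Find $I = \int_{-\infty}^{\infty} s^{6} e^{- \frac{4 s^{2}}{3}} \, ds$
$\frac{405 \sqrt{3} \sqrt{\pi}}{1024}$

Begin with the known integral
$$J(a) = \int_{-\infty}^{\infty} e^{- a s^{2}} \, ds = \frac{\sqrt{\pi}}{\sqrt{a}}.$$

Differentiating under the integral sign brings down a factor of $(-s^2)$:
$$\frac{dJ}{da} = \int_{-\infty}^{\infty} - s^{2} e^{- a s^{2}} \, ds = - \frac{\sqrt{\pi}}{2 a^{\frac{3}{2}}}.$$

Repeating $3$ times in total — each differentiation brings down another $(-s^2)$ — gives
$$\frac{d^{3}J}{da^{3}} = \int_{-\infty}^{\infty} - s^{6} e^{- a s^{2}} \, ds = - \frac{15 \sqrt{\pi}}{8 a^{\frac{7}{2}}},$$
and the integrand here is $(-1)^{3}$ times the target integrand, so $I = (-1)^{3}\,\frac{d^{3}J}{da^{3}} = \frac{15 \sqrt{\pi}}{8 a^{\frac{7}{2}}}$.

Setting $a = \frac{4}{3}$:
$$I = \frac{405 \sqrt{3} \sqrt{\pi}}{1024}.$$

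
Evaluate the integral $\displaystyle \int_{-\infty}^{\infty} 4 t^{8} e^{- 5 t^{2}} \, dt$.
$\frac{21 \sqrt{5} \sqrt{\pi}}{2500}$

Begin with the known integral
$$J(a) = \int_{-\infty}^{\infty} 4 e^{- a t^{2}} \, dt = \frac{4 \sqrt{\pi}}{\sqrt{a}}.$$

Differentiating under the integral sign brings down a factor of $(-t^2)$:
$$\frac{dJ}{da} = \int_{-\infty}^{\infty} - 4 t^{2} e^{- a t^{2}} \, dt = - \frac{2 \sqrt{\pi}}{a^{\frac{3}{2}}}.$$

Repeating $4$ times in total — each differentiation brings down another $(-t^2)$ — gives
$$\frac{d^{4}J}{da^{4}} = \int_{-\infty}^{\infty} 4 t^{8} e^{- a t^{2}} \, dt = \frac{105 \sqrt{\pi}}{4 a^{\frac{9}{2}}},$$
and the integrand here is exactly the target integrand, so $I = \frac{105 \sqrt{\pi}}{4 a^{\frac{9}{2}}}$.

Setting $a = 5$:
$$I = \frac{21 \sqrt{5} \sqrt{\pi}}{2500}.$$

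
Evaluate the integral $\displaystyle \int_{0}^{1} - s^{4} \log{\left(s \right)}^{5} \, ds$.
$\frac{24}{3125}$

Begin with the known integral
$$J(a) = \int_{0}^{1} - s^{a} \, ds = - \frac{1}{a + 1}.$$

Differentiating under the integral sign brings down a factor of $\ln s$:
$$\frac{dJ}{da} = \int_{0}^{1} - s^{a} \log{\left(s \right)} \, ds = \frac{1}{\left(a + 1\right)^{2}}.$$

Repeating $5$ times in total — each differentiation brings down another $\ln s$ — gives
$$\frac{d^{5}J}{da^{5}} = \int_{0}^{1} - s^{a} \log{\left(s \right)}^{5} \, ds = \frac{120}{\left(a + 1\right)^{6}},$$
and the integrand here is exactly the target integrand, so $I = \frac{120}{\left(a + 1\right)^{6}}$.

Setting $a = 4$:
$$I = \frac{24}{3125}.$$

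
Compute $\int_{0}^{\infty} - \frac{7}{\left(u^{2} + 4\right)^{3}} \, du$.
$- \frac{21 \pi}{512}$

Begin with the known result
$$J(a) = \int_{0}^{\infty} - \frac{7}{a^{2} + u^{2}} \, du = - \frac{7 \pi}{2 a}.$$

Differentiating under the integral sign with respect to $a$,
$$\frac{dJ}{da} = \int_{0}^{\infty} \frac{14 a}{\left(a^{2} + u^{2}\right)^{2}} \, du = \frac{7 \pi}{2 a^{2}},$$
so $\int_{0}^{\infty} - \frac{7}{\left(a^{2} + u^{2}\right)^{2}} \, du = - \frac{7 \pi}{4 a^{3}}$.

Repeating — each differentiation of $1/(u^2+a^2)^j$ produces $-2ja/(u^2+a^2)^{j+1}$ — and dividing through by $-2ja$ at each step yields, after $2$ differentiations in total,
$$\int_{0}^{\infty} - \frac{7}{\left(a^{2} + u^{2}\right)^{3}} \, du = - \frac{21 \pi}{16 a^{5}}.$$

Setting $a = 2$:
$$I = - \frac{21 \pi}{512}.$$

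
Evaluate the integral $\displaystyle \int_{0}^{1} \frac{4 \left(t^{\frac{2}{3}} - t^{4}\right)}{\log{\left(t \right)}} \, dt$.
$- \log{\left(81 \right)}$

Introduce a parameter $a$ in the exponent: let $I(a) = \int_{0}^{1} \frac{4 \left(- t^{4} + t^{a}\right)}{\log{\left(t \right)}} \, dt$.

Since $\dfrac{\partial}{\partial a}\,t^{a} = t^{a} \ln t$, the $\ln t$ in the denominator cancels and
$$\frac{dI}{da} = \int_{0}^{1} 4 t^{a} \, dt = 4 \left[\frac{t^{a+1}}{a+1}\right]_0^1 = \frac{4}{a + 1}.$$

Integrating with respect to $a$ gives $I(a) = \log{\left(\frac{\left(a + 1\right)^{4}}{625} \right)} + C$.

At $a = 4$ the integrand is identically $0$, so $I(4) = 0$. The closed form gives $0$, hence $C = 0$.

Setting $a = \frac{2}{3}$:
$$I = - \log{\left(81 \right)}.$$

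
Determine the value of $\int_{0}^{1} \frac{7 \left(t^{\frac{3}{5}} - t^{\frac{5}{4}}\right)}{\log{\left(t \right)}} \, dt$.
$- \log{\left(\frac{373669453125}{34359738368} \right)}$

Replace the exponent $\frac{5}{4}$ by a parameter $a$: let $I(a) = \int_{0}^{1} \frac{7 \left(t^{\frac{3}{5}} - t^{a}\right)}{\log{\left(t \right)}} \, dt$.

Since $\dfrac{\partial}{\partial a}\,t^{a} = t^{a} \ln t$, the $\ln t$ in the denominator cancels and
$$\frac{dI}{da} = \int_{0}^{1} -7 t^{a} \, dt = -7 \left[\frac{t^{a+1}}{a+1}\right]_0^1 = - \frac{7}{a + 1}.$$

Integrating with respect to $a$ gives $I(a) = - \log{\left(\frac{78125 \left(a + 1\right)^{7}}{2097152} \right)} + C$.

At $a = \frac{3}{5}$ the integrand is identically $0$, so $I(\frac{3}{5}) = 0$. The closed form gives $0$, hence $C = 0$.

Setting $a = \frac{5}{4}$:
$$I = - \log{\left(\frac{373669453125}{34359738368} \right)}.$$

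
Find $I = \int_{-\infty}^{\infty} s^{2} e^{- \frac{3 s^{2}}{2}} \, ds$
$\frac{\sqrt{6} \sqrt{\pi}}{9}$

Consider the simpler parametrised integral
$$J(a) = \int_{-\infty}^{\infty} e^{- a s^{2}} \, ds = \frac{\sqrt{\pi}}{\sqrt{a}}.$$

Differentiating under the integral sign brings down a factor of $(-s^2)$:
$$\frac{dJ}{da} = \int_{-\infty}^{\infty} - s^{2} e^{- a s^{2}} \, ds = - \frac{\sqrt{\pi}}{2 a^{\frac{3}{2}}}.$$

The integral on the left is $-I$, so $I = \frac{\sqrt{\pi}}{2 a^{\frac{3}{2}}}$.

Setting $a = \frac{3}{2}$:
$$I = \frac{\sqrt{6} \sqrt{\pi}}{9}.$$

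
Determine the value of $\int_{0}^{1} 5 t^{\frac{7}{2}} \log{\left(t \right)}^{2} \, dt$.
$\frac{80}{729}$

Start from the elementary integral
$$J(a) = \int_{0}^{1} 5 t^{a} \, dt = \frac{5}{a + 1}.$$

Differentiating under the integral sign brings down a factor of $\ln t$:
$$\frac{dJ}{da} = \int_{0}^{1} 5 t^{a} \log{\left(t \right)} \, dt = - \frac{5}{\left(a + 1\right)^{2}}.$$

Repeating twice in total — each differentiation brings down another $\ln t$ — gives
$$\frac{d^{2}J}{da^{2}} = \int_{0}^{1} 5 t^{a} \log{\left(t \right)}^{2} \, dt = \frac{10}{\left(a + 1\right)^{3}},$$
and the integrand here is exactly the target integrand, so $I = \frac{10}{\left(a + 1\right)^{3}}$.

Setting $a = \frac{7}{2}$:
$$I = \frac{80}{729}.$$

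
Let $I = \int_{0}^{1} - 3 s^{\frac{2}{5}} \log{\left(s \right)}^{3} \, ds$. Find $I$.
$\frac{11250}{2401}$

Begin with the known integral
$$J(a) = \int_{0}^{1} - 3 s^{a} \, ds = - \frac{3}{a + 1}.$$

Differentiating under the integral sign brings down a factor of $\ln s$:
$$\frac{dJ}{da} = \int_{0}^{1} - 3 s^{a} \log{\left(s \right)} \, ds = \frac{3}{\left(a + 1\right)^{2}}.$$

Repeating $3$ times in total — each differentiation brings down another $\ln s$ — gives
$$\frac{d^{3}J}{da^{3}} = \int_{0}^{1} - 3 s^{a} \log{\left(s \right)}^{3} \, ds = \frac{18}{\left(a + 1\right)^{4}},$$
and the integrand here is exactly the target integrand, so $I = \frac{18}{\left(a + 1\right)^{4}}$.

Setting $a = \frac{2}{5}$:
$$I = \frac{11250}{2401}.$$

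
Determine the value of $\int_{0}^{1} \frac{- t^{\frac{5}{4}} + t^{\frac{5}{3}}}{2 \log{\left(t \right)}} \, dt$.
$\log{\left(\frac{4 \sqrt{6}}{9} \right)}$

Consider the one-parameter family: let $I(a) = \int_{0}^{1} \frac{- t^{\frac{5}{4}} + t^{a}}{2 \log{\left(t \right)}} \, dt$.

Since $\dfrac{\partial}{\partial a}\,t^{a} = t^{a} \ln t$, the $\ln t$ in the denominator cancels and
$$\frac{dI}{da} = \int_{0}^{1} \frac{1}{2} t^{a} \, dt = \frac{1}{2} \left[\frac{t^{a+1}}{a+1}\right]_0^1 = \frac{1}{2 \left(a + 1\right)}.$$

Integrating with respect to $a$ gives $I(a) = \log{\left(\frac{2 \sqrt{a + 1}}{3} \right)} + C$.

At $a = \frac{5}{4}$ the integrand is identically $0$, so $I(\frac{5}{4}) = 0$. The closed form gives $0$, hence $C = 0$.

Setting $a = \frac{5}{3}$:
$$I = \log{\left(\frac{4 \sqrt{6}}{9} \right)}.$$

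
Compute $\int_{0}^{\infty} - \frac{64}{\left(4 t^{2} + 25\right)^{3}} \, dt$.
$- \frac{6 \pi}{3125}$

Start from the standard arctangent integral
$$J(a) = \int_{0}^{\infty} - \frac{1}{a^{2} + t^{2}} \, dt = - \frac{\pi}{2 a}.$$

Differentiating under the integral sign with respect to $a$,
$$\frac{dJ}{da} = \int_{0}^{\infty} \frac{2 a}{\left(a^{2} + t^{2}\right)^{2}} \, dt = \frac{\pi}{2 a^{2}},$$
so $\int_{0}^{\infty} - \frac{1}{\left(a^{2} + t^{2}\right)^{2}} \, dt = - \frac{\pi}{4 a^{3}}$.

Repeating — each differentiation of $1/(t^2+a^2)^j$ produces $-2ja/(t^2+a^2)^{j+1}$ — and dividing through by $-2ja$ at each step yields, after $2$ differentiations in total,
$$\int_{0}^{\infty} - \frac{1}{\left(a^{2} + t^{2}\right)^{3}} \, dt = - \frac{3 \pi}{16 a^{5}}.$$

Setting $a = \frac{5}{2}$:
$$I = - \frac{6 \pi}{3125}.$$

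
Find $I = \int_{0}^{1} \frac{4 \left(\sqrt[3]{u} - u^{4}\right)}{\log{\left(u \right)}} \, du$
$\log{\left(\frac{256}{50625} \right)}$

Consider the one-parameter family: let $I(a) = \int_{0}^{1} \frac{4 \left(- u^{4} + u^{a}\right)}{\log{\left(u \right)}} \, du$.

Since $\dfrac{\partial}{\partial a}\,u^{a} = u^{a} \ln u$, the $\ln u$ in the denominator cancels and
$$\frac{dI}{da} = \int_{0}^{1} 4 u^{a} \, du = 4 \left[\frac{u^{a+1}}{a+1}\right]_0^1 = \frac{4}{a + 1}.$$

Integrating with respect to $a$ gives $I(a) = \log{\left(\frac{\left(a + 1\right)^{4}}{625} \right)} + C$.

At $a = 4$ the integrand is identically $0$, so $I(4) = 0$. The closed form gives $0$, hence $C = 0$.

Setting $a = \frac{1}{3}$:
$$I = \log{\left(\frac{256}{50625} \right)}.$$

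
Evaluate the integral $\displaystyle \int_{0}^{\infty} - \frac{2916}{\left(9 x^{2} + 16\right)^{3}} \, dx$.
$- \frac{729 \pi}{4096}$

Start from the standard arctangent integral
$$J(a) = \int_{0}^{\infty} - \frac{4}{a^{2} + x^{2}} \, dx = - \frac{2 \pi}{a}.$$

Differentiating under the integral sign with respect to $a$,
$$\frac{dJ}{da} = \int_{0}^{\infty} \frac{8 a}{\left(a^{2} + x^{2}\right)^{2}} \, dx = \frac{2 \pi}{a^{2}},$$
so $\int_{0}^{\infty} - \frac{4}{\left(a^{2} + x^{2}\right)^{2}} \, dx = - \frac{\pi}{a^{3}}$.

Repeating — each differentiation of $1/(x^2+a^2)^j$ produces $-2ja/(x^2+a^2)^{j+1}$ — and dividing through by $-2ja$ at each step yields, after $2$ differentiations in total,
$$\int_{0}^{\infty} - \frac{4}{\left(a^{2} + x^{2}\right)^{3}} \, dx = - \frac{3 \pi}{4 a^{5}}.$$

Setting $a = \frac{4}{3}$:
$$I = - \frac{729 \pi}{4096}.$$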